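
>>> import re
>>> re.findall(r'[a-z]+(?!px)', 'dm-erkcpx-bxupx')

['dm', 'erkcpx', 'bxupx']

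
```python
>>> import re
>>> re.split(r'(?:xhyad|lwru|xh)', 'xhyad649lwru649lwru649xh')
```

['', '649', '649', '649', '']

The regex engine tests alternatives in the order written; an earlier branch that matches wins even if a later one would match more.
Each match becomes a cut point; 5 segments remain.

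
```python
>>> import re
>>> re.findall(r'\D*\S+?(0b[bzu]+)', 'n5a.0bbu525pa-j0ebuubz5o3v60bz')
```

This matches zero or more of a non-digit, then one or more of a non-whitespace character (lazy); then the literal '0b', then one or more of one of [bzu] (captured).
Walking the string: at [0:8] match 'n5a.0bbu', group 1 = '0bbu'; at [8:30] match '525pa-j0ebuubz5o3v60bz', group 1 = '0bz'.
Because there's exactly one group, `findall` drops the full match and keeps group 1 from each hit.

['0bbu', '0bz']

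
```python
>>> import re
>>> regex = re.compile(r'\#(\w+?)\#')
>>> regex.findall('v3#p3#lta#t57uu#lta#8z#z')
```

`findall` collects group 1 from each match (3 total).

['p3', 't57uu', '8z']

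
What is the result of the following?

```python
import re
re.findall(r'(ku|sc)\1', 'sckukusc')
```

['ku']

The backreference `\1` re-matches whatever the first group consumed, character for character.
Because there's exactly one group, `findall` drops the full match and keeps group 1 from the one hit.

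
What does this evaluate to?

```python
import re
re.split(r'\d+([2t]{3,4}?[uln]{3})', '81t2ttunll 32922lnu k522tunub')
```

Because the pattern has a capturing group, `split` also inserts each captured text between the pieces.

['', 't2ttunl', 'l 32922lnu k', '22tunu', 'b']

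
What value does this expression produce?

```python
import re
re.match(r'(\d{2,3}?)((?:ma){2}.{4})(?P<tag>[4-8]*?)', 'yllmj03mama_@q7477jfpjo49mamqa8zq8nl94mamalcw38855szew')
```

None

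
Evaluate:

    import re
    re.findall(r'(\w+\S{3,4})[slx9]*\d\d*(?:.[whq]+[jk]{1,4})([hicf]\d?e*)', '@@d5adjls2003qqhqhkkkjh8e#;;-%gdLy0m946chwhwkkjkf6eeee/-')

This matches one or more of a word character, then 3 to 4 of a non-whitespace character (captured); then zero or more of one of [slx9], then a digit, then zero or more of a digit; then any character, then one or more of one of [whq], then 1 to 4 of one of [jk] (non-capturing group); then one of [hicf], then optionally a digit, then zero or more of a literal 'e' (captured).
With 2 capturing groups, `findall` returns a 2-tuple per match.

[('d5adjls200', 'h8e'), ('gdLy0m94', 'f6eeee')]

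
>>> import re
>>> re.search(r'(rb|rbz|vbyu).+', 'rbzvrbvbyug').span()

(0, 11)

The match spans [0:11] → 'rbzvrbvbyug'.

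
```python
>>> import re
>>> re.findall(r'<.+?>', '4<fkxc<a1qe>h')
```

['<fkxc<a1qe>']

Scanning left to right: at [1:12] → '<fkxc<a1qe>'.
Since nothing is captured, `findall` lists the 1 matched substring directly.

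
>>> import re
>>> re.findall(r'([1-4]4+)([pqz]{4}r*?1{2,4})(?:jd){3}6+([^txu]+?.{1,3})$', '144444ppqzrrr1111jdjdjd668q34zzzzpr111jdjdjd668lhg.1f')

[('144444', 'ppqzrrr1111', '8q34zzzzpr111jdjdjd668lhg.1f')]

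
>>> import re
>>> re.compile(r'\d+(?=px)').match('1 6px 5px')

None

With `match`, the pattern is implicitly anchored at the beginning.
Here the pattern fails at index 0, so the call returns None.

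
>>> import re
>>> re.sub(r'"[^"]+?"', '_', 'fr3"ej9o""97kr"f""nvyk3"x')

'fr3__f"_x'

`sub` substitutes '_' at each match site.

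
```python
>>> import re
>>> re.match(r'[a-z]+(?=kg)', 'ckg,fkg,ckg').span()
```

The lookaround is zero-width — it requires the adjacent text to match without consuming it, so the asserted text isn't part of the match.
With `match`, the pattern is implicitly anchored at the beginning.
The match spans [0:1] → 'c'.

(0, 1)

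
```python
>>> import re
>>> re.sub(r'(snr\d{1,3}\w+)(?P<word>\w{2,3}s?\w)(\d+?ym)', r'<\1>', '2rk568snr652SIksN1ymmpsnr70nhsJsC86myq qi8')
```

'2rk568<snr652SI>mpsnr70nhsJsC86myq qi8'

This matches the literal 'snr', then 1 to 3 of a digit, then one or more of a word character (captured); then 2 to 3 of a word character, then optionally a literal 's', then a word character (captured as 'word'); then one or more of a digit (lazy), then the literal 'ym' (captured).
Matches: at [6:20] → 'snr652SIksN1ym'.
`\1` in the replacement pulls in group 1's text for each match.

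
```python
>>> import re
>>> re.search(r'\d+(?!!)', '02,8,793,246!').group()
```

'02'

A negative assertion filters positions out without eating any characters.
`search` walks the string left to right and returns the first match it finds.
The match spans [0:2] → '02'.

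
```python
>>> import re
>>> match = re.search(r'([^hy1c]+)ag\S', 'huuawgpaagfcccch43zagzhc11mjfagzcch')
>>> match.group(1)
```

'uuawgpa'

This matches one or more of any character except [hy1c] (captured); then the literal 'ag', then a non-whitespace character.
`re.search` scans for the first position where the pattern succeeds.
The match spans [1:11] → 'uuawgpaagf'.
Captured: group 1 = 'uuawgpa'.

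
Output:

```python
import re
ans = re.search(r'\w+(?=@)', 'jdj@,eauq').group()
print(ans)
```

The positive lookaround only admits positions where the adjacent text matches; those characters stay outside the span.
`re.search` tries every starting position until one works.
The match spans [0:3] → 'jdj'.

jdj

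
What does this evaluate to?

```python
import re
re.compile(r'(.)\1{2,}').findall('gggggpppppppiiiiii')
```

['g', 'p', 'i']

After group 1 captures some text, `\1` only succeeds where that same text appears again.
With a single group, `findall` returns only what that group captured — 3 items.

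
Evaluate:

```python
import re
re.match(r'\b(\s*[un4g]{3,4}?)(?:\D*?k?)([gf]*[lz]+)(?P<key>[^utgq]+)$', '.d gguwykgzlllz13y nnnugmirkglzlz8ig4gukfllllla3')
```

`re.match` won't scan ahead — the pattern has to work from the very first character.
Here position 0 doesn't satisfy it, so the call returns None.

None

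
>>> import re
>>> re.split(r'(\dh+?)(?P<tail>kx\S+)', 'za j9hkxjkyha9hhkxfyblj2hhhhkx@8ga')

['za j', '9h', 'kxjkyha9hhkxfyblj2hhhhkx@8ga', '']

Because the pattern has a capturing group, `split` also inserts each captured text between the pieces.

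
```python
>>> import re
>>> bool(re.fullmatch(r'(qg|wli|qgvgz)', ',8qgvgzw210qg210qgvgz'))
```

`fullmatch` succeeds only if the pattern covers the string from start to end.
Here there's no way to consume every character, so the call returns None, and `bool(None)` is False.

False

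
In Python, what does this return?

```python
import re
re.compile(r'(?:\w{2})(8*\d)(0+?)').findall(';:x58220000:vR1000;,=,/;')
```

[('2', '0'), ('1', '0')]

Pattern: exactly 2 of a word character (non-capturing group); then zero or more of a literal '8', then a digit (captured); then one or more of a literal '0' (lazy) (captured).
A `+?`/`*?`/`{m,n}?` starts at its minimum and grows only as far as needed for what follows to match.
Walking the string: at [4:8] match '8220', groups = ('2', '0'); at [12:16] match 'vR10', groups = ('1', '0').
`findall` packs the 2 group values into a tuple for every match.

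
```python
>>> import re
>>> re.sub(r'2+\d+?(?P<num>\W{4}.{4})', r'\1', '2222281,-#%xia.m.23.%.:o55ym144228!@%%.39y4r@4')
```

Pattern: one or more of a literal '2', then one or more of a digit (lazy); then exactly 4 of a non-word character, then exactly 4 of any character (captured as 'num').
The replacement refers to a captured group, so each match is rewritten using its own captured text.

',-#%xia.m..%.:o55ym144!@%%.39y4r@4'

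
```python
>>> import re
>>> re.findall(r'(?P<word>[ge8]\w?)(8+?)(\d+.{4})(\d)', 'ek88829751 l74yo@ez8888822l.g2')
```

[('ek', '8', '8829751 l7', '4'), ('ez', '8', '888822l.g', '2')]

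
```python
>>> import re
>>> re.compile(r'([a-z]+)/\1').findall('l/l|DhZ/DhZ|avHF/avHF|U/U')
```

['l']

After group 1 captures some text, `\1` only succeeds where that same text appears again.
Because there's exactly one group, `findall` drops the full match and keeps group 1 from the one hit.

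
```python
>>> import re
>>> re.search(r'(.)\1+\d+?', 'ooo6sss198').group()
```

'ooo6'

A backreference is literal: `\1` must see the identical characters the first group matched.
The match spans [0:4] → 'ooo6'.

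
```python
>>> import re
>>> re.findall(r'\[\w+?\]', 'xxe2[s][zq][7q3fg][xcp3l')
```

['[s]', '[zq]', '[7q3fg]']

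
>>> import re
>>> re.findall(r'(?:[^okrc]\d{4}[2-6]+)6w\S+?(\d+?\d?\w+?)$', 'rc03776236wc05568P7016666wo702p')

['05568P7016666wo702p']

This matches any character except [okrc], then exactly 4 of a digit, then one or more of a character in [2-6] (non-capturing group); then the literal '6w', then one or more of a non-whitespace character (lazy); then one or more of a digit (lazy), then optionally a digit, then one or more of a word character (lazy) (captured); then anchored at the end.
With the lazy modifier that quantifier settles for the fewest repetitions that let the rest of the pattern succeed (the atoms after it are unaffected and can still be greedy).
Walking the string: at [2:31] match '03776236wc05568P7016666wo702p', group 1 = '05568P7016666wo702p'.
Because there's exactly one group, `findall` drops the full match and keeps group 1 from the one hit.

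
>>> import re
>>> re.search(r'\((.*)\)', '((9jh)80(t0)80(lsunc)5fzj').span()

(0, 21)

`re.search` scans for the first position where the pattern succeeds.
The match spans [0:21] → '((9jh)80(t0)80(lsunc)'.
Captured: group 1 = '(9jh)80(t0)80(lsunc'.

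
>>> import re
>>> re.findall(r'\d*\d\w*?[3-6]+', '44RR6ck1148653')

['44RR6', '1148653']

This matches zero or more of a digit, then a digit, then zero or more of a word character (lazy); then one or more of a character in [3-6].
The `?` after the quantifier makes it lazy — it takes as little as possible before letting the rest of the pattern try.
Walking the string: at [0:5] → '44RR6'; at [7:14] → '1148653'.
`findall` yields the raw match text (2 of them) because the pattern has no groups.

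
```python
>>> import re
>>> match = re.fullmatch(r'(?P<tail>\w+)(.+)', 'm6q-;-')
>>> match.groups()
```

('m6q', '-;-')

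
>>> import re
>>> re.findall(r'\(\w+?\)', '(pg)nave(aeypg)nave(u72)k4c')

['(pg)', '(aeypg)', '(u72)']

Scanning left to right: at [0:4] → '(pg)'; at [8:15] → '(aeypg)'; at [19:24] → '(u72)'.
`findall` yields the raw match text (3 of them) because the pattern has no groups.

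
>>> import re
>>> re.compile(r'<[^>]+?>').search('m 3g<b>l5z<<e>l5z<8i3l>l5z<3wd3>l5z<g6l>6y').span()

The match spans [4:7] → '<b>'.

(4, 7)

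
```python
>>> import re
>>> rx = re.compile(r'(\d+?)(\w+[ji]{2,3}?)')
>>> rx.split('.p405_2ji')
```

['.p', '4', '05_2ji', '']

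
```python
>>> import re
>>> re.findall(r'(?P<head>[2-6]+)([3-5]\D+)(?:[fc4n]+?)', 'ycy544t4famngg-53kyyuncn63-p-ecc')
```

[('54', '4t'), ('5', '3kyyunc'), ('6', '3-p-ec')]

The pattern matches one or more of a character in [2-6] (captured as 'head'); then a character in [3-5], then one or more of a non-digit (captured); then one or more of one of [fc4n] (lazy) (non-capturing group).
Matches: at [3:8] match '544t4', groups = ('54', '4t'); at [15:24] match '53kyyuncn', groups = ('5', '3kyyunc'); at [24:32] match '63-p-ecc', groups = ('6', '3-p-ec').
`findall` packs the 2 group values into a tuple for every match.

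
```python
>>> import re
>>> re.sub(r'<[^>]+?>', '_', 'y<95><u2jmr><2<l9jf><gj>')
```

'y____'

Matches: at [1:5] → '<95>'; at [5:12] → '<u2jmr>'; at [12:20] → '<2<l9jf>'; at [20:24] → '<gj>'.
`sub` substitutes '_' at each match site.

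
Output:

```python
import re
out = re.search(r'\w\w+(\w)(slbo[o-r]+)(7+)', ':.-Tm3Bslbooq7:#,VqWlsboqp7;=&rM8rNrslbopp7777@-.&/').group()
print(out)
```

Tm3Bslbooq7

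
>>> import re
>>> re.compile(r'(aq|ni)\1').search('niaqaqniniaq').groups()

The match spans [2:6] → 'aqaq'.
Captured: group 1 = 'aq'.

('aq',)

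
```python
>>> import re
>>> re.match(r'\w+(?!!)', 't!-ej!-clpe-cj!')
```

A negative assertion filters positions out without eating any characters.
`re.match` only tries the pattern at the start of the string.
Here the pattern fails at index 0, so the call returns None.

None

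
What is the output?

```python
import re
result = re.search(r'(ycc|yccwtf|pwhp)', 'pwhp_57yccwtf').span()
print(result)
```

(0, 4)

`search` walks the string left to right and returns the first match it finds.
The match spans [0:4] → 'pwhp'.
Captured: group 1 = 'pwhp'.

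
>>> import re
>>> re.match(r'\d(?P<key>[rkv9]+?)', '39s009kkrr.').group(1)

'9'

The match spans [0:2] → '39'.
Captured: group 1 = '9'.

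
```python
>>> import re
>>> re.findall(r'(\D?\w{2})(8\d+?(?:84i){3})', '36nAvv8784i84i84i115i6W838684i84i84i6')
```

The pattern matches optionally a non-digit, then exactly 2 of a word character (captured); then the literal '8', then one or more of a digit (lazy), then the literal '84i' repeated 3 times (captured).
Scanning left to right: at [3:17] match 'Avv8784i84i84i', groups = ('Avv', '8784i84i84i'); at [20:36] match 'i6W838684i84i84i', groups = ('i6W', '838684i84i84i').
2 groups means each result is a tuple of 2 captured strings — 2 here.

[('Avv', '8784i84i84i'), ('i6W', '838684i84i84i')]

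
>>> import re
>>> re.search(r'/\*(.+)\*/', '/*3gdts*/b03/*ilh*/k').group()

The match spans [0:19] → '/*3gdts*/b03/*ilh*/'.

'/*3gdts*/b03/*ilh*/'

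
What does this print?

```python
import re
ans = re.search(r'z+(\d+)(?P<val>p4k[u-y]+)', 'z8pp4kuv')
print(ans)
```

None

The pattern matches one or more of a literal 'z'; then one or more of a digit (captured); then the literal 'p4k', then one or more of a character in [u-y] (captured as 'val').
`re.search` scans for the first position where the pattern succeeds.
Here nothing in the string fits, so the call returns None.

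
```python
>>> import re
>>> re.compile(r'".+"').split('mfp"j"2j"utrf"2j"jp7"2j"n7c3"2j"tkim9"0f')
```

Matches to split on: at [3:38] → '"j"2j"utrf"2j"jp7"2j"n7c3"2j"tkim9"'.
The string is cut at each match, leaving 2 pieces.

['mfp', '0f']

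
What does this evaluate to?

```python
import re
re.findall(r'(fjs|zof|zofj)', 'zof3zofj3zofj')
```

['zof', 'zof', 'zof']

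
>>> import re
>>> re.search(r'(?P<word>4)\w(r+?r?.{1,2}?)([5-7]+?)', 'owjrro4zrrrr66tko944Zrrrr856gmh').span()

(6, 13)

With the lazy modifier that quantifier settles for the fewest repetitions that let the rest of the pattern succeed (the atoms after it are unaffected and can still be greedy).
The match spans [6:13] → '4zrrrr6'.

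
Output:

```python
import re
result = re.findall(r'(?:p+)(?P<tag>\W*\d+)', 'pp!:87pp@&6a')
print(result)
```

['!:87', '@&6']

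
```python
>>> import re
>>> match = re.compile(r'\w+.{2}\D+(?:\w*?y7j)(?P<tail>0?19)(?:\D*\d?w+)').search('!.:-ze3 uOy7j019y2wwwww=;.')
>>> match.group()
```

'ze3 uOy7j019y2wwwww'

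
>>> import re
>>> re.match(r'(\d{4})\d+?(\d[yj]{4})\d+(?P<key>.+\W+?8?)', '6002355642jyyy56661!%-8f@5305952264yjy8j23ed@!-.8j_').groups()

('6002', '2jyyy', '!%-8f@5305952264yjy8j23ed@!-.8')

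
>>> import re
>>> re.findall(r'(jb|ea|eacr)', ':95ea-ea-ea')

Because there's exactly one group, `findall` drops the full match and keeps group 1 from each hit.

['ea', 'ea', 'ea']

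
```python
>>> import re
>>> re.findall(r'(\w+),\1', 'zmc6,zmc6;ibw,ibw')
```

`\1` has to match the exact text group 1 already captured.
One capturing group, so `findall` returns just the captured substring from each match — 2 in all.

['zmc6', 'ibw']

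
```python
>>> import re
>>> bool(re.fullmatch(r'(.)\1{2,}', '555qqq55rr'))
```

`\1` has to match the exact text group 1 already captured.
`re.fullmatch` is like wrapping the pattern in `^…$` (in single-line mode).
Here the pattern can't cover the whole string, so the call returns None, and `bool(None)` is False.

False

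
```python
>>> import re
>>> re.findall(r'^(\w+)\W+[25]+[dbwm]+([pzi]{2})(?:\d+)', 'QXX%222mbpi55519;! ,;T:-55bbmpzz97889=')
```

[('QXX', 'pi')]

The pattern matches anchored at the start of the string; then one or more of a word character (captured); then one or more of a non-word character, then one or more of one of [25], then one or more of one of [dbwm]; then exactly 2 of one of [pzi] (captured); then one or more of a digit (non-capturing group).
Walking the string: at [0:16] match 'QXX%222mbpi55519', groups = ('QXX', 'pi').
With 2 capturing groups, `findall` returns a 2-tuple per match.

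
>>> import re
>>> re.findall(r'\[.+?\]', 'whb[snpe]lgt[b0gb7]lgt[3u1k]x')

['[snpe]', '[b0gb7]', '[3u1k]']

Walking the string: at [3:9] → '[snpe]'; at [12:19] → '[b0gb7]'; at [22:28] → '[3u1k]'.
With no groups in the pattern, `findall` gives back each whole match — 3 here.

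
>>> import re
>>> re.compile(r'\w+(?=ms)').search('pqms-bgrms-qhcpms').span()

The positive lookaround only admits positions where the adjacent text matches; those characters stay outside the span.
The match spans [0:2] → 'pq'.

(0, 2)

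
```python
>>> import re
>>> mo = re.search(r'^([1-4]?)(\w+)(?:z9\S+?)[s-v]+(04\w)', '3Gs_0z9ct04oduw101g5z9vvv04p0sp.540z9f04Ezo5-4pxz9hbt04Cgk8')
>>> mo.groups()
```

Pattern: anchored at the start of the string; then optionally a character in [1-4] (captured); then one or more of a word character (captured); then the literal 'z9', then one or more of a non-whitespace character (lazy) (non-capturing group); then one or more of a character in [s-v]; then the literal '04', then a word character (captured).
`re.search` tries every starting position until one works.
The match spans [0:28] → '3Gs_0z9ct04oduw101g5z9vvv04p'.
Captured: group 1 = '3', group 2 = 'Gs_0z9ct04oduw101g5', group 3 = '04p'.

('3', 'Gs_0z9ct04oduw101g5', '04p')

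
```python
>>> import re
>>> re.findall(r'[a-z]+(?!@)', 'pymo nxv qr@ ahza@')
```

['pymo', 'nxv', 'q', 'ahz']

A negative assertion filters positions out without eating any characters.
With no groups in the pattern, `findall` gives back each whole match — 4 here.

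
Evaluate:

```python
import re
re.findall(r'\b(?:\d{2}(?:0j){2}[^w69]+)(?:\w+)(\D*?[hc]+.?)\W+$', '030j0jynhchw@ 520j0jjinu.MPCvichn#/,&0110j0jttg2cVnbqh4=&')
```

['h4']

The pattern matches a word boundary (`\b`, zero-width); then exactly 2 of a digit, then the literal '0j' repeated 2 times, then one or more of any character except [w69] (non-capturing group); then one or more of a word character (non-capturing group); then zero or more of a non-digit (lazy), then one or more of one of [hc], then optionally any character (captured); then one or more of a non-word character; then anchored at the end.
Matches: at [14:57] match '520j0jjinu.MPCvichn#/,&0110j0jttg2cVnbqh4=&', group 1 = 'h4'.
Because there's exactly one group, `findall` drops the full match and keeps group 1 from the one hit.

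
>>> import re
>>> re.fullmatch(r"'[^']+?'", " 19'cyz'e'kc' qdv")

`re.fullmatch` requires the pattern to consume the entire string.
Here there's no way to consume every character, so the call returns None.

None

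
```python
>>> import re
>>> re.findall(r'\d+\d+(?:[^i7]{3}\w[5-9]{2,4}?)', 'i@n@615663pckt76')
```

Pattern: one or more of a digit, then one or more of a digit; then exactly 3 of any character except [i7], then a word character, then 2 to 4 of a character in [5-9] (lazy) (non-capturing group).
Walking the string: at [4:16] → '615663pckt76'.
`findall` yields the raw match text (1 of them) because the pattern has no groups.

['615663pckt76']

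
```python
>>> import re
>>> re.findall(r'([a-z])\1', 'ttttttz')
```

After group 1 captures some text, `\1` only succeeds where that same text appears again.
Because there's exactly one group, `findall` drops the full match and keeps group 1 from each hit.

['t', 't', 't']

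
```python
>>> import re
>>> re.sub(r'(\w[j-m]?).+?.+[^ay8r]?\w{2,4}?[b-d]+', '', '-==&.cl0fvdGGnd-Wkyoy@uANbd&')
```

'-==&.&'

This matches a word character, then optionally a character in [j-m] (captured); then one or more of any character (lazy), then one or more of any character; then optionally any character except [ay8r], then 2 to 4 of a word character (lazy), then one or more of a character in [b-d].
Matches: at [5:27] → 'cl0fvdGGnd-Wkyoy@uANbd'.
Every occurrence is swapped for ''.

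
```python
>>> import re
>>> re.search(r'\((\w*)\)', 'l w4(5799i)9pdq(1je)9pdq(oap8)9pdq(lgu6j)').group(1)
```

'5799i'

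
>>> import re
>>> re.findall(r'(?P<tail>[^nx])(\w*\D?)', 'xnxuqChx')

With 2 capturing groups, `findall` returns a 2-tuple per match.

[('u', 'qChx')]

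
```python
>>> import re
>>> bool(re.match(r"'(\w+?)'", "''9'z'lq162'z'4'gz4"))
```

False

`re.match` only tries the pattern at the start of the string.
Here position 0 doesn't satisfy it, so the call returns None, and `bool(None)` is False.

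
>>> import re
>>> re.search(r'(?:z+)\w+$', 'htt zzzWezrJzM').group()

'zzzWezrJzM'

Pattern: one or more of a literal 'z' (non-capturing group); then one or more of a word character; then anchored at the end.
The match spans [4:14] → 'zzzWezrJzM'.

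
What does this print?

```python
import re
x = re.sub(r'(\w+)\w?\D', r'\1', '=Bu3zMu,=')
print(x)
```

=Bu3zMu=

Each match is replaced using the text its own group 1 captured.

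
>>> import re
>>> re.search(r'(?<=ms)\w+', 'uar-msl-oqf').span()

The `(?=…)`/`(?<=…)` assertion just peeks at neighbouring text; it doesn't advance the match position.
`search` walks the string left to right and returns the first match it finds.
The match spans [6:7] → 'l'.

(6, 7)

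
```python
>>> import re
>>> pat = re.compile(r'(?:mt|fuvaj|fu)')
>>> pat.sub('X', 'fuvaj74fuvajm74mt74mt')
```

'X74Xm74X74X'

Alternation tries branches left to right and keeps the first one that lets the overall match succeed at that position.
Matches: at [0:5] → 'fuvaj'; at [7:12] → 'fuvaj'; at [15:17] → 'mt'; at [19:21] → 'mt'.
`sub` substitutes 'X' at each match site.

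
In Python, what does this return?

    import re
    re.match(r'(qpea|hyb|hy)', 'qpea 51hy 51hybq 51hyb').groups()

The match spans [0:4] → 'qpea'.
Captured: group 1 = 'qpea'.

('qpea',)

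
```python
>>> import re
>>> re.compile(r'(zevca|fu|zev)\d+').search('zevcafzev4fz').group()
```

'zev4'

`search` walks the string left to right and returns the first match it finds.
The match spans [6:10] → 'zev4'.
Captured: group 1 = 'zev'.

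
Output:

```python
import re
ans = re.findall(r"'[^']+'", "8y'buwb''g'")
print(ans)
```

Scanning left to right: at [2:8] → "'buwb'"; at [8:11] → "'g'".
`findall` yields the raw match text (2 of them) because the pattern has no groups.

["'buwb'", "'g'"]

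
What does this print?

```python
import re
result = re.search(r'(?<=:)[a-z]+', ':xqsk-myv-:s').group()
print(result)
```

The `(?=…)`/`(?<=…)` assertion just peeks at neighbouring text; it doesn't advance the match position.
The match spans [1:5] → 'xqsk'.

xqsk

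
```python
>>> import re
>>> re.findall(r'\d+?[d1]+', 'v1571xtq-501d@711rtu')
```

This matches one or more of a digit (lazy); then one or more of one of [d1].
Matches: at [1:5] → '1571'; at [9:13] → '501d'; at [14:17] → '711'.
With no groups in the pattern, `findall` gives back each whole match — 3 here.

['1571', '501d', '711']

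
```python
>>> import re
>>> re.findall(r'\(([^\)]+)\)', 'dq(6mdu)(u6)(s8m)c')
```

['6mdu', 'u6', 's8m']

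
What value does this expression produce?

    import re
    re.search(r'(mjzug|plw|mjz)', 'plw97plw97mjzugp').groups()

Unlike `match`, `search` isn't anchored — it looks for the pattern anywhere in the string.
The match spans [0:3] → 'plw'.
Captured: group 1 = 'plw'.

('plw',)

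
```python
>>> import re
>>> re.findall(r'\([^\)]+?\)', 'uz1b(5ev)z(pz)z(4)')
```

['(5ev)', '(pz)', '(4)']

Walking the string: at [4:9] → '(5ev)'; at [10:14] → '(pz)'; at [15:18] → '(4)'.
No capturing groups, so `findall` returns the 3 full match strings.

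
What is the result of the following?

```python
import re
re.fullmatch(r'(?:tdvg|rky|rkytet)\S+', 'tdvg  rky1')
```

`re.fullmatch` is like wrapping the pattern in `^…$` (in single-line mode).
Here the string isn't matched end-to-end, so the call returns None.

None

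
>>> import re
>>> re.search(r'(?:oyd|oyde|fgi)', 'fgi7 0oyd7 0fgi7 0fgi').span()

(0, 3)

`re.search` tries every starting position until one works.
The match spans [0:3] → 'fgi'.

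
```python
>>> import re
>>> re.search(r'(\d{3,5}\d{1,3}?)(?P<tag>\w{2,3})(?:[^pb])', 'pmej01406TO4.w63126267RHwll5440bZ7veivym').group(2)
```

'TO4'

The pattern matches 3 to 5 of a digit, then 1 to 3 of a digit (lazy) (captured); then 2 to 3 of a word character (captured as 'tag'); then any character except [pb] (non-capturing group).
`search` walks the string left to right and returns the first match it finds.
The match spans [4:13] → '01406TO4.'.
Captured: group 1 = '01406', group 2 = 'TO4'.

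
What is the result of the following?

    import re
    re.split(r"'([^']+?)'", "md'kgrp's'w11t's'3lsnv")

['md', 'kgrp', 's', 'w11t', "s'3lsnv"]

With a capturing group present, the delimiter's captured portion is kept in the result list.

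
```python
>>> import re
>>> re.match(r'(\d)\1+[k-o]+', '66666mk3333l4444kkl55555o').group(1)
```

'6'

`\1` has to match the exact text group 1 already captured.
With `match`, the pattern is implicitly anchored at the beginning.
The match spans [0:7] → '66666mk'.
Captured: group 1 = '6'.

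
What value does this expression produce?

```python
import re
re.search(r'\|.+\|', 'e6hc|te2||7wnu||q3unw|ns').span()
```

(4, 22)

`search` walks the string left to right and returns the first match it finds.
The match spans [4:22] → '|te2||7wnu||q3unw|'.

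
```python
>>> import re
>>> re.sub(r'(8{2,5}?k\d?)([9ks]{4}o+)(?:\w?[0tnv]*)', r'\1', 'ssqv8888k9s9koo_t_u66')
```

'ssqv8888k_u66'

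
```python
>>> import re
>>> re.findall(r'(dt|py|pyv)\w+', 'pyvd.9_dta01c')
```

['py', 'dt']

Alternation isn't longest-match — the leftmost alternative that fits at this position is chosen.
`findall` collects group 1 from each match (2 total).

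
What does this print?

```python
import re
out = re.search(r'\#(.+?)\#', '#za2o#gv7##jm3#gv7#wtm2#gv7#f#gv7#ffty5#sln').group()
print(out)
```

A non-greedy quantifier consumes as few characters as it can — just enough that the remainder of the pattern still matches from where it stops; whatever follows it matches normally.
The match spans [0:6] → '#za2o#'.

#za2o#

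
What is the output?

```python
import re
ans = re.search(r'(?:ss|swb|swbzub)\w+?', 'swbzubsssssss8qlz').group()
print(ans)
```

swbz

Alternation isn't longest-match — the leftmost alternative that fits at this position is chosen.
`re.search` scans for the first position where the pattern succeeds.
The match spans [0:4] → 'swbz'.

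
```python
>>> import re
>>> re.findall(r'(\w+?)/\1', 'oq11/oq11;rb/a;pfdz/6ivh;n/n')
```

['oq11', 'n']

After group 1 captures some text, `\1` only succeeds where that same text appears again.
Walking the string: at [0:9] match 'oq11/oq11', group 1 = 'oq11'; at [25:28] match 'n/n', group 1 = 'n'.
`findall` collects group 1 from each match (2 total).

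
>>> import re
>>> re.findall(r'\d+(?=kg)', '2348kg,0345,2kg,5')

The positive lookaround only admits positions where the adjacent text matches; those characters stay outside the span.
`findall` yields the raw match text (2 of them) because the pattern has no groups.

['2348', '2']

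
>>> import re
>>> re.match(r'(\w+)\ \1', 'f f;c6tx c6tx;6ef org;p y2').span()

(0, 3)

`re.match` won't scan ahead — the pattern has to work from the very first character.
The match spans [0:3] → 'f f'.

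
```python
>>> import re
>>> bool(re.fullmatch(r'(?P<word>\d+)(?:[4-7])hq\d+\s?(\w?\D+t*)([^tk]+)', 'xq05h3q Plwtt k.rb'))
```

False

`fullmatch` succeeds only if the pattern covers the string from start to end.
Here the string isn't matched end-to-end, so the call returns None, and `bool(None)` is False.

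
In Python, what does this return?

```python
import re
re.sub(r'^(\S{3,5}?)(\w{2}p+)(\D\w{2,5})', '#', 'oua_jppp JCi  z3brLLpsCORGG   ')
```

'#  z3brLLpsCORGG   '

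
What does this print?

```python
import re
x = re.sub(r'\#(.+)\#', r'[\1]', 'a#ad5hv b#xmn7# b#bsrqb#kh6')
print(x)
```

a[ad5hv b#xmn7# b#bsrqb]kh6

Matches: at [1:24] → '#ad5hv b#xmn7# b#bsrqb#'.
`\1` in the replacement pulls in group 1's text for each match.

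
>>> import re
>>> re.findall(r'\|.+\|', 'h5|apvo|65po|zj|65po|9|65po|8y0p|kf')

['|apvo|65po|zj|65po|9|65po|8y0p|']

With no groups in the pattern, `findall` gives back each whole match — 1 here.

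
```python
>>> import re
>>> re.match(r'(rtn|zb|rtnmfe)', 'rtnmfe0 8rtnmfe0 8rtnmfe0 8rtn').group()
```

'rtn'

The regex engine tests alternatives in the order written; an earlier branch that matches wins even if a later one would match more.
`match` is anchored at position 0; if the pattern doesn't fit there, it returns None.
The match spans [0:3] → 'rtn'.
Captured: group 1 = 'rtn'.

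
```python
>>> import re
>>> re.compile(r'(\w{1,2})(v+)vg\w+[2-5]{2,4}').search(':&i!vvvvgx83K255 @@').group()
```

Pattern: 1 to 2 of a word character (captured); then one or more of a literal 'v' (captured); then the literal 'vg', then one or more of a word character, then 2 to 4 of a character in [2-5].
The match spans [4:16] → 'vvvvgx83K255'.

'vvvvgx83K255'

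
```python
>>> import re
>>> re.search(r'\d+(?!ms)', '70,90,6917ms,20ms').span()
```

The negative lookaround is zero-width — it rules out positions where the adjacent text would match, without consuming anything.
`re.search` scans for the first position where the pattern succeeds.
The match spans [0:2] → '70'.

(0, 2)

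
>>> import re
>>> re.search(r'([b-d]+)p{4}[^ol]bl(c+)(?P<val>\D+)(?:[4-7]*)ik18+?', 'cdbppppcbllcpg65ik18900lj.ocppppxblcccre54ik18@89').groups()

('c', 'ccc', 're')

This matches one or more of a character in [b-d] (captured); then exactly 4 of a literal 'p', then any character except [ol], then the literal 'bl'; then one or more of a literal 'c' (captured); then one or more of a non-digit (captured as 'val'); then zero or more of a character in [4-7] (non-capturing group); then the literal 'ik1', then one or more of the literal '8' (lazy).
`re.search` scans for the first position where the pattern succeeds.
The match spans [27:46] → 'cppppxblcccre54ik18'.
Captured: group 1 = 'c', group 2 = 'ccc', group 3 = 're'.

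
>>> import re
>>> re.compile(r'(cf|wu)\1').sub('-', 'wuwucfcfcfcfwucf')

`\1` has to match the exact text group 1 already captured.
Every occurrence is swapped for '-'.

'---wucf'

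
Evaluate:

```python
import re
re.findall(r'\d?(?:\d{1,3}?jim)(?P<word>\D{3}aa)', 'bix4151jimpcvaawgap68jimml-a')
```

['pcvaa']

With a single group, `findall` returns only what that group captured — 1 item.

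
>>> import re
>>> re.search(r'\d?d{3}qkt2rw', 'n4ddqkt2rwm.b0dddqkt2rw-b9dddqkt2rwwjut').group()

'0dddqkt2rw'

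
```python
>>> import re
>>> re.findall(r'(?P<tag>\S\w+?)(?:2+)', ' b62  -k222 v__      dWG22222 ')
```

Because the quantifier is non-greedy, it stops expanding at the earliest point where the rest of the pattern can succeed.
`findall` collects group 1 from each match (3 total).

['b6', '-k', 'dWG']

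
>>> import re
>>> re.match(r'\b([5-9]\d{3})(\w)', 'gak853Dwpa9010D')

None

Pattern: a word boundary (`\b`, zero-width); then a character in [5-9], then exactly 3 of a digit (captured); then a word character (captured).
`re.match` won't scan ahead — the pattern has to work from the very first character.
Here the string doesn't start with a match, so the call returns None.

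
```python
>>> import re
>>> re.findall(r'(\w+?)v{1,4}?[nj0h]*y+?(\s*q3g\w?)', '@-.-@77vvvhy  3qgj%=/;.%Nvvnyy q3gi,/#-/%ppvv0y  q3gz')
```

The pattern matches one or more of a word character (lazy) (captured); then 1 to 4 of a literal 'v' (lazy), then zero or more of one of [nj0h], then one or more of the literal 'y' (lazy); then zero or more of whitespace, then the literal 'q3g', then optionally a word character (captured).
A `+?`/`*?`/`{m,n}?` starts at its minimum and grows only as far as needed for what follows to match.
Matches: at [24:35] match 'Nvvnyy q3gi', groups = ('N', ' q3gi'); at [41:53] match 'ppvv0y  q3gz', groups = ('pp', '  q3gz').
Multiple groups make `findall` return tuples — one 2-tuple for each match.

[('N', ' q3gi'), ('pp', '  q3gz')]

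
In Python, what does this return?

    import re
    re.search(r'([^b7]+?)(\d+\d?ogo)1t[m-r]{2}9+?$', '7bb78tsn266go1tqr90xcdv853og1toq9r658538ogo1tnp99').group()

Pattern: one or more of any character except [b7] (lazy) (captured); then one or more of a digit, then optionally a digit, then the literal 'ogo' (captured); then the literal '1t', then exactly 2 of a character in [m-r], then one or more of a literal '9' (lazy); then anchored at the end.
`search` walks the string left to right and returns the first match it finds.
The match spans [4:49] → '8tsn266go1tqr90xcdv853og1toq9r658538ogo1tnp99'.
Captured: group 1 = '8tsn266go1tqr90xcdv853og1toq9r', group 2 = '658538ogo'.

'8tsn266go1tqr90xcdv853og1toq9r658538ogo1tnp99'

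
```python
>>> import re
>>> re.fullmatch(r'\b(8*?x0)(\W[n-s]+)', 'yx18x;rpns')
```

None

The pattern matches a word boundary (`\b`, zero-width); then zero or more of the literal '8' (lazy), then the literal 'x0' (captured); then a non-word character, then one or more of a character in [n-s] (captured).
`re.fullmatch` is like wrapping the pattern in `^…$` (in single-line mode).
Here the pattern can't cover the whole string, so the call returns None.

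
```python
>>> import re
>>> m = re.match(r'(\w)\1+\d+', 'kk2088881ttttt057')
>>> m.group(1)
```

'k'

`\1` is not a pattern — it's the concrete string captured by group 1, re-applied verbatim.
`re.match` won't scan ahead — the pattern has to work from the very first character.
The match spans [0:9] → 'kk2088881'.
Captured: group 1 = 'k'.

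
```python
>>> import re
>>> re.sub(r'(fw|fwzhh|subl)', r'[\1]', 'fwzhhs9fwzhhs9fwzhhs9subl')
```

'[fw]zhhs9[fw]zhhs9[fw]zhhs9[subl]'

Branches in `(...|...)` are attempted left-to-right; the first branch that allows the whole pattern to succeed is taken.
`\1` in the replacement pulls in group 1's text for each match.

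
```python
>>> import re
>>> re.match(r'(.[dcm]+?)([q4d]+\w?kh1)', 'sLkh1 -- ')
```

The pattern matches any character, then one or more of one of [dcm] (lazy) (captured); then one or more of one of [q4d], then optionally a word character, then the literal 'kh1' (captured).
`re.match` only tries the pattern at the start of the string.
Here position 0 doesn't satisfy it, so the call returns None.

None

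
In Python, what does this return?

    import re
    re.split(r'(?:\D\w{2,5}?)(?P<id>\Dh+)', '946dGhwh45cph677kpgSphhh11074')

Pattern: a non-digit, then 2 to 5 of a word character (lazy) (non-capturing group); then a non-digit, then one or more of the literal 'h' (captured as 'id').
Matches to split on: at [3:8] → 'dGhwh'; at [16:24] → 'kpgSphhh'.
`re.split` interleaves the captured-group text with the surrounding fragments.

['946', 'wh', '45cph677', 'phhh', '11074']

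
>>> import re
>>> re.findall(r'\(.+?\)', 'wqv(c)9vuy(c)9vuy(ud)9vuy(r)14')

Walking the string: at [3:6] → '(c)'; at [10:13] → '(c)'; at [17:21] → '(ud)'; at [25:28] → '(r)'.
With no groups in the pattern, `findall` gives back each whole match — 4 here.

['(c)', '(c)', '(ud)', '(r)']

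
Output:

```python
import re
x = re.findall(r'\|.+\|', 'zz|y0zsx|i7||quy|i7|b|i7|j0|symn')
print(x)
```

['|y0zsx|i7||quy|i7|b|i7|j0|']

Walking the string: at [2:28] → '|y0zsx|i7||quy|i7|b|i7|j0|'.
With no groups in the pattern, `findall` gives back each whole match — 1 here.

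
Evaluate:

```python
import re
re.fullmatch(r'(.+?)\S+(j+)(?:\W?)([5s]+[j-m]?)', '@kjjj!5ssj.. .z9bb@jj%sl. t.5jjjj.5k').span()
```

(0, 36)

The pattern matches one or more of any character (lazy) (captured); then one or more of a non-whitespace character; then one or more of a literal 'j' (captured); then optionally a non-word character (non-capturing group); then one or more of one of [5s], then optionally a character in [j-m] (captured).
For `fullmatch`, every character of the input must be accounted for by the pattern.
The match spans [0:36] → '@kjjj!5ssj.. .z9bb@jj%sl. t.5jjjj.5k'.
Captured: group 1 = '@kjjj!5ssj.. .z9bb@jj%sl. ', group 2 = 'j', group 3 = '5k'.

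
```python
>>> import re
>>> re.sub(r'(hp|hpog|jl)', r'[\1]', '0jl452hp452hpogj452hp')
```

'0[jl]452[hp]452[hp]ogj452[hp]'

Alternation tries branches left to right and keeps the first one that lets the overall match succeed at that position.
Matches: at [1:3] → 'jl'; at [6:8] → 'hp'; at [11:13] → 'hp'; at [19:21] → 'hp'.
Each match is replaced using the text its own group 1 captured.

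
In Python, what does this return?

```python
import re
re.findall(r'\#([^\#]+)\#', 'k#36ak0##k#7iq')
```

['36ak0', 'k']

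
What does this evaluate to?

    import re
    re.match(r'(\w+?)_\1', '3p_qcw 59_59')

None

`re.match` only tries the pattern at the start of the string.
Here the pattern fails at index 0, so the call returns None.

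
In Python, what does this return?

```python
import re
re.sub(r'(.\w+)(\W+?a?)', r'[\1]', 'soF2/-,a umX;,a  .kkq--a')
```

'[soF2]-[,a][umX][,a] [.kkq]-a'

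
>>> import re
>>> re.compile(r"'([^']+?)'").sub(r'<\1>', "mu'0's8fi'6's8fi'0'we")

Matches: at [2:5] → "'0'"; at [9:12] → "'6'"; at [16:19] → "'0'".
Each match is replaced using the text its own group 1 captured.

'mu<0>s8fi<6>s8fi<0>we'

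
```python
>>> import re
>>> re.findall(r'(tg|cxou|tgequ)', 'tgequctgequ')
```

['tg', 'tg']

Alternation isn't longest-match — the leftmost alternative that fits at this position is chosen.
Walking the string: at [0:2] match 'tg', group 1 = 'tg'; at [6:8] match 'tg', group 1 = 'tg'.
With a single group, `findall` returns only what that group captured — 2 items.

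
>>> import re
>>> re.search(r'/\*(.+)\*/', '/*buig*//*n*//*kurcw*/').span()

(0, 22)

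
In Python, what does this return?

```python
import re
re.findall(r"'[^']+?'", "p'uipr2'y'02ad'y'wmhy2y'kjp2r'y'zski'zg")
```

["'uipr2'", "'02ad'", "'wmhy2y'", "'y'"]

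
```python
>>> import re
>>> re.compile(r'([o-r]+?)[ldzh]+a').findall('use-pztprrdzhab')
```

['prr']

The pattern matches one or more of a character in [o-r] (lazy) (captured); then one or more of one of [ldzh], then a literal 'a'.
Scanning left to right: at [7:14] match 'prrdzha', group 1 = 'prr'.
With a single group, `findall` returns only what that group captured — 1 item.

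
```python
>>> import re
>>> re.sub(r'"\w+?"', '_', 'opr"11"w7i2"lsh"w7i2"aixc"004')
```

'opr_w7i2_w7i2_004'

`sub` substitutes '_' at each match site.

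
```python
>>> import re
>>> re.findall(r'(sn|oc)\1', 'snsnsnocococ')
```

['sn', 'oc']

A backreference is literal: `\1` must see the identical characters the first group matched.
Matches: at [0:4] match 'snsn', group 1 = 'sn'; at [6:10] match 'ococ', group 1 = 'oc'.
`findall` collects group 1 from each match (2 total).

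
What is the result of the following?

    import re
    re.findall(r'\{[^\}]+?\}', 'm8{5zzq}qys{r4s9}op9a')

['{5zzq}', '{r4s9}']

With no groups in the pattern, `findall` gives back each whole match — 2 here.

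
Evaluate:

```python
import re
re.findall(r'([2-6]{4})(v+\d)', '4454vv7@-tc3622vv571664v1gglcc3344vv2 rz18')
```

[('4454', 'vv7'), ('3622', 'vv5'), ('3344', 'vv2')]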